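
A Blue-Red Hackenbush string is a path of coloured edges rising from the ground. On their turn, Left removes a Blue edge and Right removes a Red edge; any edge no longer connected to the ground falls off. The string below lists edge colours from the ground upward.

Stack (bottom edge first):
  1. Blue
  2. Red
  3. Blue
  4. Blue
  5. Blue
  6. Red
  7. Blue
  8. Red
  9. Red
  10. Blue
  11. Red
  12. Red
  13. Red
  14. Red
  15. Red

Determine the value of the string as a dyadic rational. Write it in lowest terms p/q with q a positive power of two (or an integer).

14913/16384

Build v(s[:k]) for k = 1..15, string s = Blue Red Blue Blue Blue Red Blue Red Red Blue Red Red Red Red Red.
step 1: add Blue to get B; options L={ 0 } R={ none } ⇒ 1
step 2: add Red to get BR; options L={ 0 } R={ 1 } ⇒ 1/2
step 3: add Blue to get BRB; options L={ 0, 1/2 } R={ 1 } ⇒ 3/4
step 4: add Blue to get BRBB; options L={ 0, 1/2, 3/4 } R={ 1 } ⇒ 7/8
step 5: add Blue to get BRBBB; options L={ 0, 1/2, 3/4, 7/8 } R={ 1 } ⇒ 15/16
step 6: add Red to get BRBBBR; options L={ 0, 1/2, 3/4, 7/8 } R={ 15/16, 1 } ⇒ 29/32
step 7: add Blue to get BRBBBRB; options L={ 0, 1/2, 3/4, 7/8, 29/32 } R={ 15/16, 1 } ⇒ 59/64
step 8: add Red to get BRBBBRBR; options L={ 0, 1/2, 3/4, 7/8, 29/32 } R={ 59/64, 15/16, 1 } ⇒ 117/128
step 9: add Red to get BRBBBRBRR; options L={ 0, 1/2, 3/4, 7/8, 29/32 } R={ 117/128, 59/64, 15/16, 1 } ⇒ 233/256
step 10: add Blue to get BRBBBRBRRB; options L={ 0, 1/2, 3/4, 7/8, 29/32, 233/256 } R={ 117/128, 59/64, 15/16, 1 } ⇒ 467/512
step 11: add Red to get BRBBBRBRRBR; options L={ 0, 1/2, 3/4, 7/8, 29/32, 233/256 } R={ 467/512, 117/128, 59/64, 15/16, 1 } ⇒ 933/1024
step 12: add Red to get BRBBBRBRRBRR; options L={ 0, 1/2, 3/4, 7/8, 29/32, 233/256 } R={ 933/1024, 467/512, 117/128, 59/64, 15/16, 1 } ⇒ 1865/2048
step 13: add Red to get BRBBBRBRRBRRR; options L={ 0, 1/2, 3/4, 7/8, 29/32, 233/256 } R={ 1865/2048, 933/1024, 467/512, 117/128, 59/64, 15/16, 1 } ⇒ 3729/4096
step 14: add Red to get BRBBBRBRRBRRRR; options L={ 0, 1/2, 3/4, 7/8, 29/32, 233/256 } R={ 3729/4096, 1865/2048, 933/1024, 467/512, 117/128, 59/64, 15/16, 1 } ⇒ 7457/8192
step 15: add Red to get BRBBBRBRRBRRRRR; options L={ 0, 1/2, 3/4, 7/8, 29/32, 233/256 } R={ 7457/8192, 3729/4096, 1865/2048, 933/1024, 467/512, 117/128, 59/64, 15/16, 1 } ⇒ 14913/16384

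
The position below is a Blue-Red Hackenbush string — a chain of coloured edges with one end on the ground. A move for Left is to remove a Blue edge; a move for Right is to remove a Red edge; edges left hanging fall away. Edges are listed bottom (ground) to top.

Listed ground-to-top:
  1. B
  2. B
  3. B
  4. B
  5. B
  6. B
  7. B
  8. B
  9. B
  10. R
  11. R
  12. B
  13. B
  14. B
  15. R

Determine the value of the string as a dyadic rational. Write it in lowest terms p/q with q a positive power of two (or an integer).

541/64

edge 1 of 15 (B): { 0 | ∅ } so 1
edge 2 of 15 (B): { 0,1 | ∅ } so 2
edge 3 of 15 (B): { 0,1,2 | ∅ } so 3
edge 4 of 15 (B): { 0,1,2,3 | ∅ } so 4
edge 5 of 15 (B): { 0,1,2,3,4 | ∅ } so 5
edge 6 of 15 (B): { 0,1,2,3,4,5 | ∅ } so 6
edge 7 of 15 (B): { 0,1,2,3,4,5,6 | ∅ } so 7
edge 8 of 15 (B): { 0,1,2,3,4,5,6,7 | ∅ } so 8
edge 9 of 15 (B): { 0,1,2,3,4,5,6,7,8 | ∅ } so 9
edge 10 of 15 (R): { 0,1,2,3,4,5,6,7,8 | 9 } so 17/2
edge 11 of 15 (R): { 0,1,2,3,4,5,6,7,8 | 17/2,9 } so 33/4
edge 12 of 15 (B): { 0,1,2,3,4,5,6,7,8,33/4 | 17/2,9 } so 67/8
edge 13 of 15 (B): { 0,1,2,3,4,5,6,7,8,33/4,67/8 | 17/2,9 } so 135/16
edge 14 of 15 (B): { 0,1,2,3,4,5,6,7,8,33/4,67/8,135/16 | 17/2,9 } so 271/32
edge 15 of 15 (R): { 0,1,2,3,4,5,6,7,8,33/4,67/8,135/16 | 271/32,17/2,9 } so 541/64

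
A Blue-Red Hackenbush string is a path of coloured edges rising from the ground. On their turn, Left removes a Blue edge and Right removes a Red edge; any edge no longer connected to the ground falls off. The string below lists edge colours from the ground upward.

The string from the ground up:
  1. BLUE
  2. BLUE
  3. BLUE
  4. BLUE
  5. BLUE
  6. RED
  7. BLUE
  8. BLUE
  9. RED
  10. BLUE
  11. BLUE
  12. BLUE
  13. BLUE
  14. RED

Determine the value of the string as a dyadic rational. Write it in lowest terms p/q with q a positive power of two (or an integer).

v(B) = { 0 | none } — 1
v(BB) = { 0 1 | none } — 2
v(BBB) = { 0 1 2 | none } — 3
v(BBBB) = { 0 1 2 3 | none } — 4
v(BBBBB) = { 0 1 2 3 4 | none } — 5
v(BBBBBR) = { 0 1 2 3 4 | 5 } — 9/2
v(BBBBBRB) = { 0 1 2 3 4 9/2 | 5 } — 19/4
v(BBBBBRBB) = { 0 1 2 3 4 9/2 19/4 | 5 } — 39/8
v(BBBBBRBBR) = { 0 1 2 3 4 9/2 19/4 | 39/8 5 } — 77/16
v(BBBBBRBBRB) = { 0 1 2 3 4 9/2 19/4 77/16 | 39/8 5 } — 155/32
v(BBBBBRBBRBB) = { 0 1 2 3 4 9/2 19/4 77/16 155/32 | 39/8 5 } — 311/64
v(BBBBBRBBRBBB) = { 0 1 2 3 4 9/2 19/4 77/16 155/32 311/64 | 39/8 5 } — 623/128
v(BBBBBRBBRBBBB) = { 0 1 2 3 4 9/2 19/4 77/16 155/32 311/64 623/128 | 39/8 5 } — 1247/256
v(BBBBBRBBRBBBBR) = { 0 1 2 3 4 9/2 19/4 77/16 155/32 311/64 623/128 | 1247/256 39/8 5 } — 2493/512

2493/512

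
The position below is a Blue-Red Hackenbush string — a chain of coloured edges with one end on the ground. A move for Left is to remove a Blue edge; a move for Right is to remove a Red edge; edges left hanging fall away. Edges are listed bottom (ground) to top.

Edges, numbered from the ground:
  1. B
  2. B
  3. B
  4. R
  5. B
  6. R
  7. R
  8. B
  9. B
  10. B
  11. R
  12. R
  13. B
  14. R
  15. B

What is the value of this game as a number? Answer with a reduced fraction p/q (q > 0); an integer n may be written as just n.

Build value(s[:k]) for k = 1..15, string s = B B B R B R R B B B R R B R B.
1 of 15 · B · max L 0 · min R +∞ gives 1
2 of 15 · BB · max L 1 · min R +∞ gives 2
3 of 15 · BBB · max L 2 · min R +∞ gives 3
4 of 15 · BBBR · max L 2 · min R 3 gives 5/2
5 of 15 · BBBRB · max L 5/2 · min R 3 gives 11/4
6 of 15 · BBBRBR · max L 5/2 · min R 11/4 gives 21/8
7 of 15 · BBBRBRR · max L 5/2 · min R 21/8 gives 41/16
8 of 15 · BBBRBRRB · max L 41/16 · min R 21/8 gives 83/32
9 of 15 · BBBRBRRBB · max L 83/32 · min R 21/8 gives 167/64
10 of 15 · BBBRBRRBBB · max L 167/64 · min R 21/8 gives 335/128
11 of 15 · BBBRBRRBBBR · max L 167/64 · min R 335/128 gives 669/256
12 of 15 · BBBRBRRBBBRR · max L 167/64 · min R 669/256 gives 1337/512
13 of 15 · BBBRBRRBBBRRB · max L 1337/512 · min R 669/256 gives 2675/1024
14 of 15 · BBBRBRRBBBRRBR · max L 1337/512 · min R 2675/1024 gives 5349/2048
15 of 15 · BBBRBRRBBBRRBRB · max L 5349/2048 · min R 2675/1024 gives 10699/4096

10699/4096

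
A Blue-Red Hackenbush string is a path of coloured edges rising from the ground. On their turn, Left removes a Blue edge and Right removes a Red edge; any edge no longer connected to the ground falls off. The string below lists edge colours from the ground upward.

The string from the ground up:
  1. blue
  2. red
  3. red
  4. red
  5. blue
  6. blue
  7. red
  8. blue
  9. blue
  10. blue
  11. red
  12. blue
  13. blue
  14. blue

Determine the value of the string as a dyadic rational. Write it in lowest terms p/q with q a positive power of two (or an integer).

1 of 14 · b · max L 0 · min R +∞ gives 1
2 of 14 · br · max L 0 · min R 1 gives 1/2
3 of 14 · brr · max L 0 · min R 1/2 gives 1/4
4 of 14 · brrr · max L 0 · min R 1/4 gives 1/8
5 of 14 · brrrb · max L 1/8 · min R 1/4 gives 3/16
6 of 14 · brrrbb · max L 3/16 · min R 1/4 gives 7/32
7 of 14 · brrrbbr · max L 3/16 · min R 7/32 gives 13/64
8 of 14 · brrrbbrb · max L 13/64 · min R 7/32 gives 27/128
9 of 14 · brrrbbrbb · max L 27/128 · min R 7/32 gives 55/256
10 of 14 · brrrbbrbbb · max L 55/256 · min R 7/32 gives 111/512
11 of 14 · brrrbbrbbbr · max L 55/256 · min R 111/512 gives 221/1024
12 of 14 · brrrbbrbbbrb · max L 221/1024 · min R 111/512 gives 443/2048
13 of 14 · brrrbbrbbbrbb · max L 443/2048 · min R 111/512 gives 887/4096
14 of 14 · brrrbbrbbbrbbb · max L 887/4096 · min R 111/512 gives 1775/8192

1775/8192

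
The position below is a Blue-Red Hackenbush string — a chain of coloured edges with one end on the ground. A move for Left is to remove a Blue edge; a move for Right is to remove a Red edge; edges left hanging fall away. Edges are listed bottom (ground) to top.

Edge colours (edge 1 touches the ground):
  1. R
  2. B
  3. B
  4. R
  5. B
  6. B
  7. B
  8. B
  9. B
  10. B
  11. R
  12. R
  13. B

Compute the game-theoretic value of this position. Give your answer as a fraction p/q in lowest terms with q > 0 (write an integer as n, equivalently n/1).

-1037/4096

Prefix values for R B B R B B B B B B R R B via {L|R} + simplicity:
edge 1 of 13 (R): { ∅ | 0 } → -1
edge 2 of 13 (B): { -1 | 0 } → -1/2
edge 3 of 13 (B): { -1 -1/2 | 0 } → -1/4
edge 4 of 13 (R): { -1 -1/2 | -1/4 0 } → -3/8
edge 5 of 13 (B): { -1 -1/2 -3/8 | -1/4 0 } → -5/16
edge 6 of 13 (B): { -1 -1/2 -3/8 -5/16 | -1/4 0 } → -9/32
edge 7 of 13 (B): { -1 -1/2 -3/8 -5/16 -9/32 | -1/4 0 } → -17/64
edge 8 of 13 (B): { -1 -1/2 -3/8 -5/16 -9/32 -17/64 | -1/4 0 } → -33/128
edge 9 of 13 (B): { -1 -1/2 -3/8 -5/16 -9/32 -17/64 -33/128 | -1/4 0 } → -65/256
edge 10 of 13 (B): { -1 -1/2 -3/8 -5/16 -9/32 -17/64 -33/128 -65/256 | -1/4 0 } → -129/512
edge 11 of 13 (R): { -1 -1/2 -3/8 -5/16 -9/32 -17/64 -33/128 -65/256 | -129/512 -1/4 0 } → -259/1024
edge 12 of 13 (R): { -1 -1/2 -3/8 -5/16 -9/32 -17/64 -33/128 -65/256 | -259/1024 -129/512 -1/4 0 } → -519/2048
edge 13 of 13 (B): { -1 -1/2 -3/8 -5/16 -9/32 -17/64 -33/128 -65/256 -519/2048 | -259/1024 -129/512 -1/4 0 } → -1037/4096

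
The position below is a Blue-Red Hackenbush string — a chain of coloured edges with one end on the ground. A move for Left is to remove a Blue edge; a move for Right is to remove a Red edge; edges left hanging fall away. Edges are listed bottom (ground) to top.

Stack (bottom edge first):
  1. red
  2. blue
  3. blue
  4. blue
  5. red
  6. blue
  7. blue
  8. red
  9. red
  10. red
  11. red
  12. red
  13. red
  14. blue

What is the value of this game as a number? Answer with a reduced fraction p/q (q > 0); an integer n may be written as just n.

-1277/8192

v_1 [r]  L=[∅]  R=[0]  ⇒ -1
v_2 [rb]  L=[-1]  R=[0]  ⇒ -1/2
v_3 [rbb]  L=[-1 -1/2]  R=[0]  ⇒ -1/4
v_4 [rbbb]  L=[-1 -1/2 -1/4]  R=[0]  ⇒ -1/8
v_5 [rbbbr]  L=[-1 -1/2 -1/4]  R=[-1/8 0]  ⇒ -3/16
v_6 [rbbbrb]  L=[-1 -1/2 -1/4 -3/16]  R=[-1/8 0]  ⇒ -5/32
v_7 [rbbbrbb]  L=[-1 -1/2 -1/4 -3/16 -5/32]  R=[-1/8 0]  ⇒ -9/64
v_8 [rbbbrbbr]  L=[-1 -1/2 -1/4 -3/16 -5/32]  R=[-9/64 -1/8 0]  ⇒ -19/128
v_9 [rbbbrbbrr]  L=[-1 -1/2 -1/4 -3/16 -5/32]  R=[-19/128 -9/64 -1/8 0]  ⇒ -39/256
v_10 [rbbbrbbrrr]  L=[-1 -1/2 -1/4 -3/16 -5/32]  R=[-39/256 -19/128 -9/64 -1/8 0]  ⇒ -79/512
v_11 [rbbbrbbrrrr]  L=[-1 -1/2 -1/4 -3/16 -5/32]  R=[-79/512 -39/256 -19/128 -9/64 -1/8 0]  ⇒ -159/1024
v_12 [rbbbrbbrrrrr]  L=[-1 -1/2 -1/4 -3/16 -5/32]  R=[-159/1024 -79/512 -39/256 -19/128 -9/64 -1/8 0]  ⇒ -319/2048
v_13 [rbbbrbbrrrrrr]  L=[-1 -1/2 -1/4 -3/16 -5/32]  R=[-319/2048 -159/1024 -79/512 -39/256 -19/128 -9/64 -1/8 0]  ⇒ -639/4096
v_14 [rbbbrbbrrrrrrb]  L=[-1 -1/2 -1/4 -3/16 -5/32 -639/4096]  R=[-319/2048 -159/1024 -79/512 -39/256 -19/128 -9/64 -1/8 0]  ⇒ -1277/8192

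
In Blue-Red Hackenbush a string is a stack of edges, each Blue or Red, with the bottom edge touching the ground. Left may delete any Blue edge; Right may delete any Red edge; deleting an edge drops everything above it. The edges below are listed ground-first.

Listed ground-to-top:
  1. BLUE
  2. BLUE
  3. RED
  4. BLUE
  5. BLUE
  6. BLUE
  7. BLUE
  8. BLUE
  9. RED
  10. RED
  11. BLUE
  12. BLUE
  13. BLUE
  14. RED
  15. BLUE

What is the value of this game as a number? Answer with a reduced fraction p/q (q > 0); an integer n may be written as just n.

value(B) = { 0 | ∅ } so 1
value(BB) = { 0, 1 | ∅ } so 2
value(BBR) = { 0, 1 | 2 } so 3/2
value(BBRB) = { 0, 1, 3/2 | 2 } so 7/4
value(BBRBB) = { 0, 1, 3/2, 7/4 | 2 } so 15/8
value(BBRBBB) = { 0, 1, 3/2, 7/4, 15/8 | 2 } so 31/16
value(BBRBBBB) = { 0, 1, 3/2, 7/4, 15/8, 31/16 | 2 } so 63/32
value(BBRBBBBB) = { 0, 1, 3/2, 7/4, 15/8, 31/16, 63/32 | 2 } so 127/64
value(BBRBBBBBR) = { 0, 1, 3/2, 7/4, 15/8, 31/16, 63/32 | 127/64, 2 } so 253/128
value(BBRBBBBBRR) = { 0, 1, 3/2, 7/4, 15/8, 31/16, 63/32 | 253/128, 127/64, 2 } so 505/256
value(BBRBBBBBRRB) = { 0, 1, 3/2, 7/4, 15/8, 31/16, 63/32, 505/256 | 253/128, 127/64, 2 } so 1011/512
value(BBRBBBBBRRBB) = { 0, 1, 3/2, 7/4, 15/8, 31/16, 63/32, 505/256, 1011/512 | 253/128, 127/64, 2 } so 2023/1024
value(BBRBBBBBRRBBB) = { 0, 1, 3/2, 7/4, 15/8, 31/16, 63/32, 505/256, 1011/512, 2023/1024 | 253/128, 127/64, 2 } so 4047/2048
value(BBRBBBBBRRBBBR) = { 0, 1, 3/2, 7/4, 15/8, 31/16, 63/32, 505/256, 1011/512, 2023/1024 | 4047/2048, 253/128, 127/64, 2 } so 8093/4096
value(BBRBBBBBRRBBBRB) = { 0, 1, 3/2, 7/4, 15/8, 31/16, 63/32, 505/256, 1011/512, 2023/1024, 8093/4096 | 4047/2048, 253/128, 127/64, 2 } so 16187/8192

16187/8192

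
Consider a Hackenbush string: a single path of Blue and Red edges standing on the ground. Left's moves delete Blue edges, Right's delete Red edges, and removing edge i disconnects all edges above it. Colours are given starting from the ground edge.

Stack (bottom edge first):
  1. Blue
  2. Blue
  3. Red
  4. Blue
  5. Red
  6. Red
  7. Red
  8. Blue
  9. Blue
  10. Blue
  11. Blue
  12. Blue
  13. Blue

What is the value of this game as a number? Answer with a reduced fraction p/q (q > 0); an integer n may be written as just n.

step 1: add Blue to get B; options L={ 0 } R={ · } — 1
step 2: add Blue to get BB; options L={ 0, 1 } R={ · } — 2
step 3: add Red to get BBR; options L={ 0, 1 } R={ 2 } — 3/2
step 4: add Blue to get BBRB; options L={ 0, 1, 3/2 } R={ 2 } — 7/4
step 5: add Red to get BBRBR; options L={ 0, 1, 3/2 } R={ 7/4, 2 } — 13/8
step 6: add Red to get BBRBRR; options L={ 0, 1, 3/2 } R={ 13/8, 7/4, 2 } — 25/16
step 7: add Red to get BBRBRRR; options L={ 0, 1, 3/2 } R={ 25/16, 13/8, 7/4, 2 } — 49/32
step 8: add Blue to get BBRBRRRB; options L={ 0, 1, 3/2, 49/32 } R={ 25/16, 13/8, 7/4, 2 } — 99/64
step 9: add Blue to get BBRBRRRBB; options L={ 0, 1, 3/2, 49/32, 99/64 } R={ 25/16, 13/8, 7/4, 2 } — 199/128
step 10: add Blue to get BBRBRRRBBB; options L={ 0, 1, 3/2, 49/32, 99/64, 199/128 } R={ 25/16, 13/8, 7/4, 2 } — 399/256
step 11: add Blue to get BBRBRRRBBBB; options L={ 0, 1, 3/2, 49/32, 99/64, 199/128, 399/256 } R={ 25/16, 13/8, 7/4, 2 } — 799/512
step 12: add Blue to get BBRBRRRBBBBB; options L={ 0, 1, 3/2, 49/32, 99/64, 199/128, 399/256, 799/512 } R={ 25/16, 13/8, 7/4, 2 } — 1599/1024
step 13: add Blue to get BBRBRRRBBBBBB; options L={ 0, 1, 3/2, 49/32, 99/64, 199/128, 399/256, 799/512, 1599/1024 } R={ 25/16, 13/8, 7/4, 2 } — 3199/2048

3199/2048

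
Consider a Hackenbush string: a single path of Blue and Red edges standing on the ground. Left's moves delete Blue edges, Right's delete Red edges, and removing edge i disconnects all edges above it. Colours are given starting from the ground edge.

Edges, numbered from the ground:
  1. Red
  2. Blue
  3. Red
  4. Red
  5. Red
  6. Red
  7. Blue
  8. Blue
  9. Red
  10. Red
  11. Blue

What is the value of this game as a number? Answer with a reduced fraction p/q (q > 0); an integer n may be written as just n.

v_1 [R]  L=[∅]  R=[0]  => -1
v_2 [RB]  L=[-1]  R=[0]  => -1/2
v_3 [RBR]  L=[-1]  R=[-1/2 0]  => -3/4
v_4 [RBRR]  L=[-1]  R=[-3/4 -1/2 0]  => -7/8
v_5 [RBRRR]  L=[-1]  R=[-7/8 -3/4 -1/2 0]  => -15/16
v_6 [RBRRRR]  L=[-1]  R=[-15/16 -7/8 -3/4 -1/2 0]  => -31/32
v_7 [RBRRRRB]  L=[-1 -31/32]  R=[-15/16 -7/8 -3/4 -1/2 0]  => -61/64
v_8 [RBRRRRBB]  L=[-1 -31/32 -61/64]  R=[-15/16 -7/8 -3/4 -1/2 0]  => -121/128
v_9 [RBRRRRBBR]  L=[-1 -31/32 -61/64]  R=[-121/128 -15/16 -7/8 -3/4 -1/2 0]  => -243/256
v_10 [RBRRRRBBRR]  L=[-1 -31/32 -61/64]  R=[-243/256 -121/128 -15/16 -7/8 -3/4 -1/2 0]  => -487/512
v_11 [RBRRRRBBRRB]  L=[-1 -31/32 -61/64 -487/512]  R=[-243/256 -121/128 -15/16 -7/8 -3/4 -1/2 0]  => -973/1024

-973/1024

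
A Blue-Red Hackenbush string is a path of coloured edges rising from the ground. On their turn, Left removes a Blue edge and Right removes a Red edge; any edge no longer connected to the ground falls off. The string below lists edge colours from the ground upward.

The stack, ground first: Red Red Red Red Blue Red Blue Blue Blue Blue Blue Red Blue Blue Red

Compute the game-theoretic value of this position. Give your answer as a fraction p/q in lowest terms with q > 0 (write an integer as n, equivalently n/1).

Prefix values for Red Red Red Red Blue Red Blue Blue Blue Blue Blue Red Blue Blue Red via {L|R} + simplicity:
step 1: add Red to get R; options L={ none } R={ 0 } -> -1
step 2: add Red to get RR; options L={ none } R={ -1; 0 } -> -2
step 3: add Red to get RRR; options L={ none } R={ -2; -1; 0 } -> -3
step 4: add Red to get RRRR; options L={ none } R={ -3; -2; -1; 0 } -> -4
step 5: add Blue to get RRRRB; options L={ -4 } R={ -3; -2; -1; 0 } -> -7/2
step 6: add Red to get RRRRBR; options L={ -4 } R={ -7/2; -3; -2; -1; 0 } -> -15/4
step 7: add Blue to get RRRRBRB; options L={ -4; -15/4 } R={ -7/2; -3; -2; -1; 0 } -> -29/8
step 8: add Blue to get RRRRBRBB; options L={ -4; -15/4; -29/8 } R={ -7/2; -3; -2; -1; 0 } -> -57/16
step 9: add Blue to get RRRRBRBBB; options L={ -4; -15/4; -29/8; -57/16 } R={ -7/2; -3; -2; -1; 0 } -> -113/32
step 10: add Blue to get RRRRBRBBBB; options L={ -4; -15/4; -29/8; -57/16; -113/32 } R={ -7/2; -3; -2; -1; 0 } -> -225/64
step 11: add Blue to get RRRRBRBBBBB; options L={ -4; -15/4; -29/8; -57/16; -113/32; -225/64 } R={ -7/2; -3; -2; -1; 0 } -> -449/128
step 12: add Red to get RRRRBRBBBBBR; options L={ -4; -15/4; -29/8; -57/16; -113/32; -225/64 } R={ -449/128; -7/2; -3; -2; -1; 0 } -> -899/256
step 13: add Blue to get RRRRBRBBBBBRB; options L={ -4; -15/4; -29/8; -57/16; -113/32; -225/64; -899/256 } R={ -449/128; -7/2; -3; -2; -1; 0 } -> -1797/512
step 14: add Blue to get RRRRBRBBBBBRBB; options L={ -4; -15/4; -29/8; -57/16; -113/32; -225/64; -899/256; -1797/512 } R={ -449/128; -7/2; -3; -2; -1; 0 } -> -3593/1024
step 15: add Red to get RRRRBRBBBBBRBBR; options L={ -4; -15/4; -29/8; -57/16; -113/32; -225/64; -899/256; -1797/512 } R={ -3593/1024; -449/128; -7/2; -3; -2; -1; 0 } -> -7187/2048

-7187/2048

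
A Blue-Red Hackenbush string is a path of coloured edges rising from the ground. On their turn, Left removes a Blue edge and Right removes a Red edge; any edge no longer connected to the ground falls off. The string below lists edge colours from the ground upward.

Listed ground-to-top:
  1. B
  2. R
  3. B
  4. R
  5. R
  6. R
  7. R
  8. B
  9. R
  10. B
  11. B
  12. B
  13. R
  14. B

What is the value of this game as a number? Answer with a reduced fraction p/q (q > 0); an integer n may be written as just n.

4283/8192

G_1 [B]  L=[0]  R=[]  => 1
G_2 [BR]  L=[0]  R=[1]  => 1/2
G_3 [BRB]  L=[0,1/2]  R=[1]  => 3/4
G_4 [BRBR]  L=[0,1/2]  R=[3/4,1]  => 5/8
G_5 [BRBRR]  L=[0,1/2]  R=[5/8,3/4,1]  => 9/16
G_6 [BRBRRR]  L=[0,1/2]  R=[9/16,5/8,3/4,1]  => 17/32
G_7 [BRBRRRR]  L=[0,1/2]  R=[17/32,9/16,5/8,3/4,1]  => 33/64
G_8 [BRBRRRRB]  L=[0,1/2,33/64]  R=[17/32,9/16,5/8,3/4,1]  => 67/128
G_9 [BRBRRRRBR]  L=[0,1/2,33/64]  R=[67/128,17/32,9/16,5/8,3/4,1]  => 133/256
G_10 [BRBRRRRBRB]  L=[0,1/2,33/64,133/256]  R=[67/128,17/32,9/16,5/8,3/4,1]  => 267/512
G_11 [BRBRRRRBRBB]  L=[0,1/2,33/64,133/256,267/512]  R=[67/128,17/32,9/16,5/8,3/4,1]  => 535/1024
G_12 [BRBRRRRBRBBB]  L=[0,1/2,33/64,133/256,267/512,535/1024]  R=[67/128,17/32,9/16,5/8,3/4,1]  => 1071/2048
G_13 [BRBRRRRBRBBBR]  L=[0,1/2,33/64,133/256,267/512,535/1024]  R=[1071/2048,67/128,17/32,9/16,5/8,3/4,1]  => 2141/4096
G_14 [BRBRRRRBRBBBRB]  L=[0,1/2,33/64,133/256,267/512,535/1024,2141/4096]  R=[1071/2048,67/128,17/32,9/16,5/8,3/4,1]  => 4283/8192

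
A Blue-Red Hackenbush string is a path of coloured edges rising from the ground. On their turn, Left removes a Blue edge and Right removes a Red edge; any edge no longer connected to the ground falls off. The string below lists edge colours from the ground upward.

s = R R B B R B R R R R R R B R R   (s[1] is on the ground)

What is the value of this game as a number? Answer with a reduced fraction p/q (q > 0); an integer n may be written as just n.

-11255/8192

Recurse on prefixes of the 15-edge string R R B B R B R R R R R R B R R:
1 of 15 · R · max L −∞ · min R 0 = -1
2 of 15 · RR · max L −∞ · min R -1 = -2
3 of 15 · RRB · max L -2 · min R -1 = -3/2
4 of 15 · RRBB · max L -3/2 · min R -1 = -5/4
5 of 15 · RRBBR · max L -3/2 · min R -5/4 = -11/8
6 of 15 · RRBBRB · max L -11/8 · min R -5/4 = -21/16
7 of 15 · RRBBRBR · max L -11/8 · min R -21/16 = -43/32
8 of 15 · RRBBRBRR · max L -11/8 · min R -43/32 = -87/64
9 of 15 · RRBBRBRRR · max L -11/8 · min R -87/64 = -175/128
10 of 15 · RRBBRBRRRR · max L -11/8 · min R -175/128 = -351/256
11 of 15 · RRBBRBRRRRR · max L -11/8 · min R -351/256 = -703/512
12 of 15 · RRBBRBRRRRRR · max L -11/8 · min R -703/512 = -1407/1024
13 of 15 · RRBBRBRRRRRRB · max L -1407/1024 · min R -703/512 = -2813/2048
14 of 15 · RRBBRBRRRRRRBR · max L -1407/1024 · min R -2813/2048 = -5627/4096
15 of 15 · RRBBRBRRRRRRBRR · max L -1407/1024 · min R -5627/4096 = -11255/8192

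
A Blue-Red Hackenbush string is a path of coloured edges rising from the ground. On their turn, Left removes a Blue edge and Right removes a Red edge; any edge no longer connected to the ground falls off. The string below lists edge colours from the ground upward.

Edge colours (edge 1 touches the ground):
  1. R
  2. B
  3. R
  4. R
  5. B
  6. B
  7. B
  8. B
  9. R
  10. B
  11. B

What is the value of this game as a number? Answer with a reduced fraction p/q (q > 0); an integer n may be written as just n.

-777/1024

Prefix values for R B R R B B B B R B B via {L|R} + simplicity:
value_1 [R]  L=[]  R=[0]  — -1
value_2 [RB]  L=[-1]  R=[0]  — -1/2
value_3 [RBR]  L=[-1]  R=[-1/2,0]  — -3/4
value_4 [RBRR]  L=[-1]  R=[-3/4,-1/2,0]  — -7/8
value_5 [RBRRB]  L=[-1,-7/8]  R=[-3/4,-1/2,0]  — -13/16
value_6 [RBRRBB]  L=[-1,-7/8,-13/16]  R=[-3/4,-1/2,0]  — -25/32
value_7 [RBRRBBB]  L=[-1,-7/8,-13/16,-25/32]  R=[-3/4,-1/2,0]  — -49/64
value_8 [RBRRBBBB]  L=[-1,-7/8,-13/16,-25/32,-49/64]  R=[-3/4,-1/2,0]  — -97/128
value_9 [RBRRBBBBR]  L=[-1,-7/8,-13/16,-25/32,-49/64]  R=[-97/128,-3/4,-1/2,0]  — -195/256
value_10 [RBRRBBBBRB]  L=[-1,-7/8,-13/16,-25/32,-49/64,-195/256]  R=[-97/128,-3/4,-1/2,0]  — -389/512
value_11 [RBRRBBBBRBB]  L=[-1,-7/8,-13/16,-25/32,-49/64,-195/256,-389/512]  R=[-97/128,-3/4,-1/2,0]  — -777/1024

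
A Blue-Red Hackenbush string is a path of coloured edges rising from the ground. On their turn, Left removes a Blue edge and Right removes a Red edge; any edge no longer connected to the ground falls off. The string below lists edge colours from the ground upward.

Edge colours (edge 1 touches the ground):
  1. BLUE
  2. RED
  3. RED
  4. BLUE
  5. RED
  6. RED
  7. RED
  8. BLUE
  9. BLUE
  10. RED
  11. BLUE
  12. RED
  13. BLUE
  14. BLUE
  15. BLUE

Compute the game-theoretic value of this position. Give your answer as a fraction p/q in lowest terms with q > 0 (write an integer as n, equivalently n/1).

step 1: add BLUE to get B; options L={ 0 } R={ none } — 1
step 2: add RED to get BR; options L={ 0 } R={ 1 } — 1/2
step 3: add RED to get BRR; options L={ 0 } R={ 1/2, 1 } — 1/4
step 4: add BLUE to get BRRB; options L={ 0, 1/4 } R={ 1/2, 1 } — 3/8
step 5: add RED to get BRRBR; options L={ 0, 1/4 } R={ 3/8, 1/2, 1 } — 5/16
step 6: add RED to get BRRBRR; options L={ 0, 1/4 } R={ 5/16, 3/8, 1/2, 1 } — 9/32
step 7: add RED to get BRRBRRR; options L={ 0, 1/4 } R={ 9/32, 5/16, 3/8, 1/2, 1 } — 17/64
step 8: add BLUE to get BRRBRRRB; options L={ 0, 1/4, 17/64 } R={ 9/32, 5/16, 3/8, 1/2, 1 } — 35/128
step 9: add BLUE to get BRRBRRRBB; options L={ 0, 1/4, 17/64, 35/128 } R={ 9/32, 5/16, 3/8, 1/2, 1 } — 71/256
step 10: add RED to get BRRBRRRBBR; options L={ 0, 1/4, 17/64, 35/128 } R={ 71/256, 9/32, 5/16, 3/8, 1/2, 1 } — 141/512
step 11: add BLUE to get BRRBRRRBBRB; options L={ 0, 1/4, 17/64, 35/128, 141/512 } R={ 71/256, 9/32, 5/16, 3/8, 1/2, 1 } — 283/1024
step 12: add RED to get BRRBRRRBBRBR; options L={ 0, 1/4, 17/64, 35/128, 141/512 } R={ 283/1024, 71/256, 9/32, 5/16, 3/8, 1/2, 1 } — 565/2048
step 13: add BLUE to get BRRBRRRBBRBRB; options L={ 0, 1/4, 17/64, 35/128, 141/512, 565/2048 } R={ 283/1024, 71/256, 9/32, 5/16, 3/8, 1/2, 1 } — 1131/4096
step 14: add BLUE to get BRRBRRRBBRBRBB; options L={ 0, 1/4, 17/64, 35/128, 141/512, 565/2048, 1131/4096 } R={ 283/1024, 71/256, 9/32, 5/16, 3/8, 1/2, 1 } — 2263/8192
step 15: add BLUE to get BRRBRRRBBRBRBBB; options L={ 0, 1/4, 17/64, 35/128, 141/512, 565/2048, 1131/4096, 2263/8192 } R={ 283/1024, 71/256, 9/32, 5/16, 3/8, 1/2, 1 } — 4527/16384

4527/16384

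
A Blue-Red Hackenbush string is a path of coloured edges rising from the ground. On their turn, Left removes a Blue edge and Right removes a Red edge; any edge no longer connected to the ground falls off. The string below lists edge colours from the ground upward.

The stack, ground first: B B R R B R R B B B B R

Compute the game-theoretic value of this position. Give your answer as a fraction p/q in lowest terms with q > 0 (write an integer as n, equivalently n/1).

step 1: add B to get B; options L={ 0 } R={ ∅ } = 1
step 2: add B to get BB; options L={ 0,1 } R={ ∅ } = 2
step 3: add R to get BBR; options L={ 0,1 } R={ 2 } = 3/2
step 4: add R to get BBRR; options L={ 0,1 } R={ 3/2,2 } = 5/4
step 5: add B to get BBRRB; options L={ 0,1,5/4 } R={ 3/2,2 } = 11/8
step 6: add R to get BBRRBR; options L={ 0,1,5/4 } R={ 11/8,3/2,2 } = 21/16
step 7: add R to get BBRRBRR; options L={ 0,1,5/4 } R={ 21/16,11/8,3/2,2 } = 41/32
step 8: add B to get BBRRBRRB; options L={ 0,1,5/4,41/32 } R={ 21/16,11/8,3/2,2 } = 83/64
step 9: add B to get BBRRBRRBB; options L={ 0,1,5/4,41/32,83/64 } R={ 21/16,11/8,3/2,2 } = 167/128
step 10: add B to get BBRRBRRBBB; options L={ 0,1,5/4,41/32,83/64,167/128 } R={ 21/16,11/8,3/2,2 } = 335/256
step 11: add B to get BBRRBRRBBBB; options L={ 0,1,5/4,41/32,83/64,167/128,335/256 } R={ 21/16,11/8,3/2,2 } = 671/512
step 12: add R to get BBRRBRRBBBBR; options L={ 0,1,5/4,41/32,83/64,167/128,335/256 } R={ 671/512,21/16,11/8,3/2,2 } = 1341/1024

1341/1024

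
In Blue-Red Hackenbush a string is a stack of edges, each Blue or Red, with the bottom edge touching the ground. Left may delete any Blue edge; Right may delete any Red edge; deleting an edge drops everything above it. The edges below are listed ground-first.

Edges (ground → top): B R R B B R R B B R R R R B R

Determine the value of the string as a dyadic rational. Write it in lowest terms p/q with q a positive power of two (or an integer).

6533/16384

Recurse on prefixes of the 15-edge string B R R B B R R B B R R R R B R:
edge 1 of 15 (B): { 0 | none } → 1
edge 2 of 15 (R): { 0 | 1 } → 1/2
edge 3 of 15 (R): { 0 | 1/2; 1 } → 1/4
edge 4 of 15 (B): { 0; 1/4 | 1/2; 1 } → 3/8
edge 5 of 15 (B): { 0; 1/4; 3/8 | 1/2; 1 } → 7/16
edge 6 of 15 (R): { 0; 1/4; 3/8 | 7/16; 1/2; 1 } → 13/32
edge 7 of 15 (R): { 0; 1/4; 3/8 | 13/32; 7/16; 1/2; 1 } → 25/64
edge 8 of 15 (B): { 0; 1/4; 3/8; 25/64 | 13/32; 7/16; 1/2; 1 } → 51/128
edge 9 of 15 (B): { 0; 1/4; 3/8; 25/64; 51/128 | 13/32; 7/16; 1/2; 1 } → 103/256
edge 10 of 15 (R): { 0; 1/4; 3/8; 25/64; 51/128 | 103/256; 13/32; 7/16; 1/2; 1 } → 205/512
edge 11 of 15 (R): { 0; 1/4; 3/8; 25/64; 51/128 | 205/512; 103/256; 13/32; 7/16; 1/2; 1 } → 409/1024
edge 12 of 15 (R): { 0; 1/4; 3/8; 25/64; 51/128 | 409/1024; 205/512; 103/256; 13/32; 7/16; 1/2; 1 } → 817/2048
edge 13 of 15 (R): { 0; 1/4; 3/8; 25/64; 51/128 | 817/2048; 409/1024; 205/512; 103/256; 13/32; 7/16; 1/2; 1 } → 1633/4096
edge 14 of 15 (B): { 0; 1/4; 3/8; 25/64; 51/128; 1633/4096 | 817/2048; 409/1024; 205/512; 103/256; 13/32; 7/16; 1/2; 1 } → 3267/8192
edge 15 of 15 (R): { 0; 1/4; 3/8; 25/64; 51/128; 1633/4096 | 3267/8192; 817/2048; 409/1024; 205/512; 103/256; 13/32; 7/16; 1/2; 1 } → 6533/16384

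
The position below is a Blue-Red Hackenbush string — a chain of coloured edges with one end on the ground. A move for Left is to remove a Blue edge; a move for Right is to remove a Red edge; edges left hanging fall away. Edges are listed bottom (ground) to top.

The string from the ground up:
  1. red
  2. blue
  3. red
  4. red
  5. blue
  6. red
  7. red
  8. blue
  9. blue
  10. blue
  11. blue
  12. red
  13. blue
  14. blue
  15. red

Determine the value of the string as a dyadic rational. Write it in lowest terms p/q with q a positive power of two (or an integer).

step 1: add red to get r; options L={ — } R={ 0 } ⇒ -1
step 2: add blue to get rb; options L={ -1 } R={ 0 } ⇒ -1/2
step 3: add red to get rbr; options L={ -1 } R={ -1/2; 0 } ⇒ -3/4
step 4: add red to get rbrr; options L={ -1 } R={ -3/4; -1/2; 0 } ⇒ -7/8
step 5: add blue to get rbrrb; options L={ -1; -7/8 } R={ -3/4; -1/2; 0 } ⇒ -13/16
step 6: add red to get rbrrbr; options L={ -1; -7/8 } R={ -13/16; -3/4; -1/2; 0 } ⇒ -27/32
step 7: add red to get rbrrbrr; options L={ -1; -7/8 } R={ -27/32; -13/16; -3/4; -1/2; 0 } ⇒ -55/64
step 8: add blue to get rbrrbrrb; options L={ -1; -7/8; -55/64 } R={ -27/32; -13/16; -3/4; -1/2; 0 } ⇒ -109/128
step 9: add blue to get rbrrbrrbb; options L={ -1; -7/8; -55/64; -109/128 } R={ -27/32; -13/16; -3/4; -1/2; 0 } ⇒ -217/256
step 10: add blue to get rbrrbrrbbb; options L={ -1; -7/8; -55/64; -109/128; -217/256 } R={ -27/32; -13/16; -3/4; -1/2; 0 } ⇒ -433/512
step 11: add blue to get rbrrbrrbbbb; options L={ -1; -7/8; -55/64; -109/128; -217/256; -433/512 } R={ -27/32; -13/16; -3/4; -1/2; 0 } ⇒ -865/1024
step 12: add red to get rbrrbrrbbbbr; options L={ -1; -7/8; -55/64; -109/128; -217/256; -433/512 } R={ -865/1024; -27/32; -13/16; -3/4; -1/2; 0 } ⇒ -1731/2048
step 13: add blue to get rbrrbrrbbbbrb; options L={ -1; -7/8; -55/64; -109/128; -217/256; -433/512; -1731/2048 } R={ -865/1024; -27/32; -13/16; -3/4; -1/2; 0 } ⇒ -3461/4096
step 14: add blue to get rbrrbrrbbbbrbb; options L={ -1; -7/8; -55/64; -109/128; -217/256; -433/512; -1731/2048; -3461/4096 } R={ -865/1024; -27/32; -13/16; -3/4; -1/2; 0 } ⇒ -6921/8192
step 15: add red to get rbrrbrrbbbbrbbr; options L={ -1; -7/8; -55/64; -109/128; -217/256; -433/512; -1731/2048; -3461/4096 } R={ -6921/8192; -865/1024; -27/32; -13/16; -3/4; -1/2; 0 } ⇒ -13843/16384

-13843/16384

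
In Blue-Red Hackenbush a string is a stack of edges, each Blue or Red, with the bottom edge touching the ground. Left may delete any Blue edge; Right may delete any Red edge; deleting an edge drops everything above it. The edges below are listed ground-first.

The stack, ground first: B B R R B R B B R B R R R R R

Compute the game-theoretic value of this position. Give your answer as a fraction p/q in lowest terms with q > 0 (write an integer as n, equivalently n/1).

edge 1 of 15 (B): { 0 | (no moves) } gives 1
edge 2 of 15 (B): { 0, 1 | (no moves) } gives 2
edge 3 of 15 (R): { 0, 1 | 2 } gives 3/2
edge 4 of 15 (R): { 0, 1 | 3/2, 2 } gives 5/4
edge 5 of 15 (B): { 0, 1, 5/4 | 3/2, 2 } gives 11/8
edge 6 of 15 (R): { 0, 1, 5/4 | 11/8, 3/2, 2 } gives 21/16
edge 7 of 15 (B): { 0, 1, 5/4, 21/16 | 11/8, 3/2, 2 } gives 43/32
edge 8 of 15 (B): { 0, 1, 5/4, 21/16, 43/32 | 11/8, 3/2, 2 } gives 87/64
edge 9 of 15 (R): { 0, 1, 5/4, 21/16, 43/32 | 87/64, 11/8, 3/2, 2 } gives 173/128
edge 10 of 15 (B): { 0, 1, 5/4, 21/16, 43/32, 173/128 | 87/64, 11/8, 3/2, 2 } gives 347/256
edge 11 of 15 (R): { 0, 1, 5/4, 21/16, 43/32, 173/128 | 347/256, 87/64, 11/8, 3/2, 2 } gives 693/512
edge 12 of 15 (R): { 0, 1, 5/4, 21/16, 43/32, 173/128 | 693/512, 347/256, 87/64, 11/8, 3/2, 2 } gives 1385/1024
edge 13 of 15 (R): { 0, 1, 5/4, 21/16, 43/32, 173/128 | 1385/1024, 693/512, 347/256, 87/64, 11/8, 3/2, 2 } gives 2769/2048
edge 14 of 15 (R): { 0, 1, 5/4, 21/16, 43/32, 173/128 | 2769/2048, 1385/1024, 693/512, 347/256, 87/64, 11/8, 3/2, 2 } gives 5537/4096
edge 15 of 15 (R): { 0, 1, 5/4, 21/16, 43/32, 173/128 | 5537/4096, 2769/2048, 1385/1024, 693/512, 347/256, 87/64, 11/8, 3/2, 2 } gives 11073/8192

11073/8192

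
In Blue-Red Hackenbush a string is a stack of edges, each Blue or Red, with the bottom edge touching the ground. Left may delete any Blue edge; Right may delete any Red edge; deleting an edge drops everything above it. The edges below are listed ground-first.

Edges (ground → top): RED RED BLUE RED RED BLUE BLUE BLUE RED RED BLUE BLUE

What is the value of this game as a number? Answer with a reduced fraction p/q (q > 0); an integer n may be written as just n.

-1817/1024

edge 1 of 12 (RED): {  | 0 } so -1
edge 2 of 12 (RED): {  | -1,0 } so -2
edge 3 of 12 (BLUE): { -2 | -1,0 } so -3/2
edge 4 of 12 (RED): { -2 | -3/2,-1,0 } so -7/4
edge 5 of 12 (RED): { -2 | -7/4,-3/2,-1,0 } so -15/8
edge 6 of 12 (BLUE): { -2,-15/8 | -7/4,-3/2,-1,0 } so -29/16
edge 7 of 12 (BLUE): { -2,-15/8,-29/16 | -7/4,-3/2,-1,0 } so -57/32
edge 8 of 12 (BLUE): { -2,-15/8,-29/16,-57/32 | -7/4,-3/2,-1,0 } so -113/64
edge 9 of 12 (RED): { -2,-15/8,-29/16,-57/32 | -113/64,-7/4,-3/2,-1,0 } so -227/128
edge 10 of 12 (RED): { -2,-15/8,-29/16,-57/32 | -227/128,-113/64,-7/4,-3/2,-1,0 } so -455/256
edge 11 of 12 (BLUE): { -2,-15/8,-29/16,-57/32,-455/256 | -227/128,-113/64,-7/4,-3/2,-1,0 } so -909/512
edge 12 of 12 (BLUE): { -2,-15/8,-29/16,-57/32,-455/256,-909/512 | -227/128,-113/64,-7/4,-3/2,-1,0 } so -1817/1024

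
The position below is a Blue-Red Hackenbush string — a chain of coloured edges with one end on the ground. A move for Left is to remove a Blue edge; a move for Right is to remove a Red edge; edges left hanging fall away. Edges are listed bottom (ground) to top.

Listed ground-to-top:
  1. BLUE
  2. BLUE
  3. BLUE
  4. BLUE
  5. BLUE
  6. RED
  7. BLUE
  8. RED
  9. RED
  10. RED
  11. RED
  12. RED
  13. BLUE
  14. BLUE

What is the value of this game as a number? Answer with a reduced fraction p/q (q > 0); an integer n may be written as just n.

Prefix values for BLUE BLUE BLUE BLUE BLUE RED BLUE RED RED RED RED RED BLUE BLUE via {L|R} + simplicity:
B: Left { 0 }, Right {  } => simplest 1
BB: Left { 0, 1 }, Right {  } => simplest 2
BBB: Left { 0, 1, 2 }, Right {  } => simplest 3
BBBB: Left { 0, 1, 2, 3 }, Right {  } => simplest 4
BBBBB: Left { 0, 1, 2, 3, 4 }, Right {  } => simplest 5
BBBBBR: Left { 0, 1, 2, 3, 4 }, Right { 5 } => simplest 9/2
BBBBBRB: Left { 0, 1, 2, 3, 4, 9/2 }, Right { 5 } => simplest 19/4
BBBBBRBR: Left { 0, 1, 2, 3, 4, 9/2 }, Right { 19/4, 5 } => simplest 37/8
BBBBBRBRR: Left { 0, 1, 2, 3, 4, 9/2 }, Right { 37/8, 19/4, 5 } => simplest 73/16
BBBBBRBRRR: Left { 0, 1, 2, 3, 4, 9/2 }, Right { 73/16, 37/8, 19/4, 5 } => simplest 145/32
BBBBBRBRRRR: Left { 0, 1, 2, 3, 4, 9/2 }, Right { 145/32, 73/16, 37/8, 19/4, 5 } => simplest 289/64
BBBBBRBRRRRR: Left { 0, 1, 2, 3, 4, 9/2 }, Right { 289/64, 145/32, 73/16, 37/8, 19/4, 5 } => simplest 577/128
BBBBBRBRRRRRB: Left { 0, 1, 2, 3, 4, 9/2, 577/128 }, Right { 289/64, 145/32, 73/16, 37/8, 19/4, 5 } => simplest 1155/256
BBBBBRBRRRRRBB: Left { 0, 1, 2, 3, 4, 9/2, 577/128, 1155/256 }, Right { 289/64, 145/32, 73/16, 37/8, 19/4, 5 } => simplest 2311/512

2311/512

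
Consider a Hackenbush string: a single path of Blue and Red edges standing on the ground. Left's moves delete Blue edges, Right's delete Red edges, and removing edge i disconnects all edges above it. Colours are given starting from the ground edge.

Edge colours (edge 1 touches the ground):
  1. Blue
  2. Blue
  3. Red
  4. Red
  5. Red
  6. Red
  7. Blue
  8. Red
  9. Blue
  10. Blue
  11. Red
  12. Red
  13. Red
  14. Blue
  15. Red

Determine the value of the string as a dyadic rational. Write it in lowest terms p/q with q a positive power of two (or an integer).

step 1: add Blue to get B; options L={ 0 } R={ · } gives 1
step 2: add Blue to get BB; options L={ 0 1 } R={ · } gives 2
step 3: add Red to get BBR; options L={ 0 1 } R={ 2 } gives 3/2
step 4: add Red to get BBRR; options L={ 0 1 } R={ 3/2 2 } gives 5/4
step 5: add Red to get BBRRR; options L={ 0 1 } R={ 5/4 3/2 2 } gives 9/8
step 6: add Red to get BBRRRR; options L={ 0 1 } R={ 9/8 5/4 3/2 2 } gives 17/16
step 7: add Blue to get BBRRRRB; options L={ 0 1 17/16 } R={ 9/8 5/4 3/2 2 } gives 35/32
step 8: add Red to get BBRRRRBR; options L={ 0 1 17/16 } R={ 35/32 9/8 5/4 3/2 2 } gives 69/64
step 9: add Blue to get BBRRRRBRB; options L={ 0 1 17/16 69/64 } R={ 35/32 9/8 5/4 3/2 2 } gives 139/128
step 10: add Blue to get BBRRRRBRBB; options L={ 0 1 17/16 69/64 139/128 } R={ 35/32 9/8 5/4 3/2 2 } gives 279/256
step 11: add Red to get BBRRRRBRBBR; options L={ 0 1 17/16 69/64 139/128 } R={ 279/256 35/32 9/8 5/4 3/2 2 } gives 557/512
step 12: add Red to get BBRRRRBRBBRR; options L={ 0 1 17/16 69/64 139/128 } R={ 557/512 279/256 35/32 9/8 5/4 3/2 2 } gives 1113/1024
step 13: add Red to get BBRRRRBRBBRRR; options L={ 0 1 17/16 69/64 139/128 } R={ 1113/1024 557/512 279/256 35/32 9/8 5/4 3/2 2 } gives 2225/2048
step 14: add Blue to get BBRRRRBRBBRRRB; options L={ 0 1 17/16 69/64 139/128 2225/2048 } R={ 1113/1024 557/512 279/256 35/32 9/8 5/4 3/2 2 } gives 4451/4096
step 15: add Red to get BBRRRRBRBBRRRBR; options L={ 0 1 17/16 69/64 139/128 2225/2048 } R={ 4451/4096 1113/1024 557/512 279/256 35/32 9/8 5/4 3/2 2 } gives 8901/8192

8901/8192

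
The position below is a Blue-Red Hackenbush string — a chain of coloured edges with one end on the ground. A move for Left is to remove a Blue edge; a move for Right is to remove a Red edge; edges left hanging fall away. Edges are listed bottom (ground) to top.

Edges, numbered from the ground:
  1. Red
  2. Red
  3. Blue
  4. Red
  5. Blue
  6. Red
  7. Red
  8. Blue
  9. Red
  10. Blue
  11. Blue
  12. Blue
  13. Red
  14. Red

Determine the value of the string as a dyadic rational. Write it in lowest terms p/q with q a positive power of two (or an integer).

v_1 [R]  L=[]  R=[0]  — -1
v_2 [RR]  L=[]  R=[-1,0]  — -2
v_3 [RRB]  L=[-2]  R=[-1,0]  — -3/2
v_4 [RRBR]  L=[-2]  R=[-3/2,-1,0]  — -7/4
v_5 [RRBRB]  L=[-2,-7/4]  R=[-3/2,-1,0]  — -13/8
v_6 [RRBRBR]  L=[-2,-7/4]  R=[-13/8,-3/2,-1,0]  — -27/16
v_7 [RRBRBRR]  L=[-2,-7/4]  R=[-27/16,-13/8,-3/2,-1,0]  — -55/32
v_8 [RRBRBRRB]  L=[-2,-7/4,-55/32]  R=[-27/16,-13/8,-3/2,-1,0]  — -109/64
v_9 [RRBRBRRBR]  L=[-2,-7/4,-55/32]  R=[-109/64,-27/16,-13/8,-3/2,-1,0]  — -219/128
v_10 [RRBRBRRBRB]  L=[-2,-7/4,-55/32,-219/128]  R=[-109/64,-27/16,-13/8,-3/2,-1,0]  — -437/256
v_11 [RRBRBRRBRBB]  L=[-2,-7/4,-55/32,-219/128,-437/256]  R=[-109/64,-27/16,-13/8,-3/2,-1,0]  — -873/512
v_12 [RRBRBRRBRBBB]  L=[-2,-7/4,-55/32,-219/128,-437/256,-873/512]  R=[-109/64,-27/16,-13/8,-3/2,-1,0]  — -1745/1024
v_13 [RRBRBRRBRBBBR]  L=[-2,-7/4,-55/32,-219/128,-437/256,-873/512]  R=[-1745/1024,-109/64,-27/16,-13/8,-3/2,-1,0]  — -3491/2048
v_14 [RRBRBRRBRBBBRR]  L=[-2,-7/4,-55/32,-219/128,-437/256,-873/512]  R=[-3491/2048,-1745/1024,-109/64,-27/16,-13/8,-3/2,-1,0]  — -6983/4096

-6983/4096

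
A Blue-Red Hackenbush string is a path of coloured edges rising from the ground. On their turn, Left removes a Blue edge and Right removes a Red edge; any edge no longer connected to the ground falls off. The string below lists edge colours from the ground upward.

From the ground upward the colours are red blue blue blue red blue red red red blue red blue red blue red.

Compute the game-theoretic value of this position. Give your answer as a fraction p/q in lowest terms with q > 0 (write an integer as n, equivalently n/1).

-2987/16384

Prefix values for red blue blue blue red blue red red red blue red blue red blue red via {L|R} + simplicity:
r: Left { none }, Right { 0 } — simplest -1
rb: Left { -1 }, Right { 0 } — simplest -1/2
rbb: Left { -1 -1/2 }, Right { 0 } — simplest -1/4
rbbb: Left { -1 -1/2 -1/4 }, Right { 0 } — simplest -1/8
rbbbr: Left { -1 -1/2 -1/4 }, Right { -1/8 0 } — simplest -3/16
rbbbrb: Left { -1 -1/2 -1/4 -3/16 }, Right { -1/8 0 } — simplest -5/32
rbbbrbr: Left { -1 -1/2 -1/4 -3/16 }, Right { -5/32 -1/8 0 } — simplest -11/64
rbbbrbrr: Left { -1 -1/2 -1/4 -3/16 }, Right { -11/64 -5/32 -1/8 0 } — simplest -23/128
rbbbrbrrr: Left { -1 -1/2 -1/4 -3/16 }, Right { -23/128 -11/64 -5/32 -1/8 0 } — simplest -47/256
rbbbrbrrrb: Left { -1 -1/2 -1/4 -3/16 -47/256 }, Right { -23/128 -11/64 -5/32 -1/8 0 } — simplest -93/512
rbbbrbrrrbr: Left { -1 -1/2 -1/4 -3/16 -47/256 }, Right { -93/512 -23/128 -11/64 -5/32 -1/8 0 } — simplest -187/1024
rbbbrbrrrbrb: Left { -1 -1/2 -1/4 -3/16 -47/256 -187/1024 }, Right { -93/512 -23/128 -11/64 -5/32 -1/8 0 } — simplest -373/2048
rbbbrbrrrbrbr: Left { -1 -1/2 -1/4 -3/16 -47/256 -187/1024 }, Right { -373/2048 -93/512 -23/128 -11/64 -5/32 -1/8 0 } — simplest -747/4096
rbbbrbrrrbrbrb: Left { -1 -1/2 -1/4 -3/16 -47/256 -187/1024 -747/4096 }, Right { -373/2048 -93/512 -23/128 -11/64 -5/32 -1/8 0 } — simplest -1493/8192
rbbbrbrrrbrbrbr: Left { -1 -1/2 -1/4 -3/16 -47/256 -187/1024 -747/4096 }, Right { -1493/8192 -373/2048 -93/512 -23/128 -11/64 -5/32 -1/8 0 } — simplest -2987/16384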